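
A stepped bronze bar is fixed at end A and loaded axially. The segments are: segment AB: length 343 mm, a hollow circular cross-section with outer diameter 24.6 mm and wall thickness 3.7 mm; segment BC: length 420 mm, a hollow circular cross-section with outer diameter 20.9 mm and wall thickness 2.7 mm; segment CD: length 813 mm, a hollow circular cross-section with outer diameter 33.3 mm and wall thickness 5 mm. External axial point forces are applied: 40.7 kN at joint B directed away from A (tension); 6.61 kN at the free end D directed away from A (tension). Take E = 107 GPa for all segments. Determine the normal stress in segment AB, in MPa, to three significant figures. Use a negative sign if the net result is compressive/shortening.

195 MPa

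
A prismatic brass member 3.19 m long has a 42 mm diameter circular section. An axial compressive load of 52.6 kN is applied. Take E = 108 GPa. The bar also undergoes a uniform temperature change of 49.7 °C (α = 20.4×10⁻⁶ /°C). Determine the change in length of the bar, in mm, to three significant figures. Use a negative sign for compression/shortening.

A = 1385 mm².
δ_mech = NL/(AE) = -52600·3190/(1385·108000) = -1.121 mm.
δ_thermal = αLΔT = 20.4e-6·3190·49.7 = 3.234 mm.
δ = δ_mech + δ_thermal = 2.113 mm.

2.11 mm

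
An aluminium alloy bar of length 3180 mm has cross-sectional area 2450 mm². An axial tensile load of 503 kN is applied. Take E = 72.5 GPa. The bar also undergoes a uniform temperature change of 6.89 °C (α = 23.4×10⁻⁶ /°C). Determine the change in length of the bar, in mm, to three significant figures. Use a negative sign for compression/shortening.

9.52 mm

δ_mech = NL/(AE) = 503000·3180/(2450·72500) = 9.005 mm.
δ_thermal = αLΔT = 23.4e-6·3180·6.89 = 0.5127 mm.
δ = δ_mech + δ_thermal = 9.518 mm.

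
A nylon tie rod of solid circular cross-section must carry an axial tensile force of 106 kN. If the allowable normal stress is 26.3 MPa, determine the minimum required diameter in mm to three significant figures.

71.6 mm

Required area A ≥ P/σ_allow = 106000/26.3 = 4030 mm².
For a solid circular section, d ≥ √(4A/π) = 71.64 mm.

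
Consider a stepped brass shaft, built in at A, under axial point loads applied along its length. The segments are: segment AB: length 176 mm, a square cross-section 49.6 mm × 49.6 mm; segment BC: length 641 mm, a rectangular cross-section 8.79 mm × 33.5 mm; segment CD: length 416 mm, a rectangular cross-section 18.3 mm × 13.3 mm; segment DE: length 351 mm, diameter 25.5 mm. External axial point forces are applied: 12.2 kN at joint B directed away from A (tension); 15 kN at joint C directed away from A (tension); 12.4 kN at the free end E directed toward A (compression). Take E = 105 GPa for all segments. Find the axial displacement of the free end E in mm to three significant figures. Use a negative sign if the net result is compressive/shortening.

-0.219 mm

Internal axial forces (sectioning from the free end, tension +): N_DE = -12.4 kN, N_CD = -12.4 kN, N_BC = 2.6 kN, N_AB = 14.8 kN.
A_AB = 2460 mm².
A_BC = 294.5 mm².
A_CD = 243.4 mm².
A_DE = 510.7 mm².
δ_AB = 14800·176/(2460·105000) = 0.01008 mm
δ_BC = 2600·641/(294.5·105000) = 0.0539 mm
δ_CD = -12400·416/(243.4·105000) = -0.2018 mm
δ_DE = -12400·351/(510.7·105000) = -0.08117 mm
δ = Σδ_i = -0.219 mm.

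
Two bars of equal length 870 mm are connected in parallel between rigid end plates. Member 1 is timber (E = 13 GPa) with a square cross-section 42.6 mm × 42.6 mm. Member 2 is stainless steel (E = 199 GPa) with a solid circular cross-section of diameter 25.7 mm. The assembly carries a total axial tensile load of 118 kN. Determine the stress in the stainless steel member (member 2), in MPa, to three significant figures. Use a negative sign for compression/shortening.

A_1 = 1815 mm².
A_2 = 518.7 mm².
Equal strain + equilibrium ⇒ each member carries load in proportion to AE: A₁E₁ = 23590000 N, A₂E₂ = 103200000 N, ΣAE = 126800000 N.
σ₂ = P·E₂/ΣAE = 118000·199000/126800000 = 185.2 MPa.

185 MPa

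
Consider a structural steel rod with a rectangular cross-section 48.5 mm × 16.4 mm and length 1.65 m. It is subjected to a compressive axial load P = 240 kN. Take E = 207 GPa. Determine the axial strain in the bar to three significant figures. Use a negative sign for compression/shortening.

-0.00146

A = 795.4 mm².
σ = N/A = -301.7 MPa; ε = σ/E = -301.7/207000 = -1.458e-03.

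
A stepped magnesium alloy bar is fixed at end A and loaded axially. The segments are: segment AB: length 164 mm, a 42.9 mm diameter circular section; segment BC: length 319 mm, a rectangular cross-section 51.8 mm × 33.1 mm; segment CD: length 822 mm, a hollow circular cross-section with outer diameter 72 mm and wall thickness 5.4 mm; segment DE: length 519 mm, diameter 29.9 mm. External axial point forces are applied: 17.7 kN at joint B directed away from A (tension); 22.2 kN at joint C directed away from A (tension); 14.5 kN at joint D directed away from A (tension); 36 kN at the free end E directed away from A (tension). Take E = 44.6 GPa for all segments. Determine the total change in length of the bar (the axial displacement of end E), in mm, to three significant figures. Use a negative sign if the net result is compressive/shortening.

Internal axial forces (sectioning from the free end, tension +): N_DE = 36 kN, N_CD = 50.5 kN, N_BC = 72.7 kN, N_AB = 90.4 kN.
A_AB = 1445 mm².
A_BC = 1715 mm².
A_CD = 1130 mm².
A_DE = 702.2 mm².
δ_AB = 90400·164/(1445·44600) = 0.23 mm
δ_BC = 72700·319/(1715·44600) = 0.3033 mm
δ_CD = 50500·822/(1130·44600) = 0.8238 mm
δ_DE = 36000·519/(702.2·44600) = 0.5966 mm
δ = Σδ_i = 1.954 mm.

1.95 mm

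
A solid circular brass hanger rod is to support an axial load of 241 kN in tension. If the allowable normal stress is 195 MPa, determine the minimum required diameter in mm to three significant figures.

39.7 mm

Required area A ≥ P/σ_allow = 241000/195 = 1236 mm².
For a solid circular section, d ≥ √(4A/π) = 39.67 mm.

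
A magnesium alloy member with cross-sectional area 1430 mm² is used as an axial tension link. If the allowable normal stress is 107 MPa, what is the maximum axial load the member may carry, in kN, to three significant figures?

P_max = σ_allow · A = 107 · 1430 = 153000 N = 153 kN.

153 kN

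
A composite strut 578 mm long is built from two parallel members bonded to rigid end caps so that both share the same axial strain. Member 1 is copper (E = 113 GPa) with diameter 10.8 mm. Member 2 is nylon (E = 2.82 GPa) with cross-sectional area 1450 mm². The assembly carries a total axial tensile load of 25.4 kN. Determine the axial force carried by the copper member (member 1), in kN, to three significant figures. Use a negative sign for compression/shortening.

18.2 kN

A_1 = 91.61 mm².
Equal strain + equilibrium ⇒ each member carries load in proportion to AE: A₁E₁ = 10350000 N, A₂E₂ = 4089000 N, ΣAE = 14440000 N.
F₁ = P·A₁E₁/ΣAE = 25400·10350000/14440000 = 18210 N.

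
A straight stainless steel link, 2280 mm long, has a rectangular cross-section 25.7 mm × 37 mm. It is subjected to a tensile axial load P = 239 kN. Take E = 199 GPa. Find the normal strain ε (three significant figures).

0.00126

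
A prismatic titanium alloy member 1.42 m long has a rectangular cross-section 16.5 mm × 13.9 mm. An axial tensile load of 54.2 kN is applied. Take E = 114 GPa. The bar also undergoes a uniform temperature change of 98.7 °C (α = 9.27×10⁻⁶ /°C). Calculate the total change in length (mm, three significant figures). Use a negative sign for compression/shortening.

A = 229.3 mm².
δ_mech = NL/(AE) = 54200·1420/(229.3·114000) = 2.944 mm.
δ_thermal = αLΔT = 9.27e-6·1420·98.7 = 1.299 mm.
δ = δ_mech + δ_thermal = 4.243 mm.

4.24 mm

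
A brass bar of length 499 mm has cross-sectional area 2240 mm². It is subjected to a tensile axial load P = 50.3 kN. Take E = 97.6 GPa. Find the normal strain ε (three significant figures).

2.30e-04

σ = N/A = 22.46 MPa; ε = σ/E = 22.46/97600 = 2.301e-04.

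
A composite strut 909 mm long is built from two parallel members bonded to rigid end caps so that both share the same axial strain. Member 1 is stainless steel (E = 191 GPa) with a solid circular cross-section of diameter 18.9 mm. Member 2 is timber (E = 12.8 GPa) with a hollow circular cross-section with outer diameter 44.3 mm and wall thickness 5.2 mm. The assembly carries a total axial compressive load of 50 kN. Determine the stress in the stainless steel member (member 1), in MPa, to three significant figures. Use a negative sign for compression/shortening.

-155 MPa

A_1 = 280.6 mm².
A_2 = 638.7 mm².
Equal strain + equilibrium ⇒ each member carries load in proportion to AE: A₁E₁ = 53590000 N, A₂E₂ = 8176000 N, ΣAE = 61760000 N.
σ₁ = P·E₁/ΣAE = -50000·191000/61760000 = -154.6 MPa.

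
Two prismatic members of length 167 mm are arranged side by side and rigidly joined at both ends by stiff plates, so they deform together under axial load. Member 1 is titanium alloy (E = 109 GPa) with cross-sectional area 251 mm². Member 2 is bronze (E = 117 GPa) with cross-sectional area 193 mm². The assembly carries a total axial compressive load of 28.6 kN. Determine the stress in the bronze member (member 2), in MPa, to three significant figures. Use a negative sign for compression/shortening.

Equal strain + equilibrium ⇒ each member carries load in proportion to AE: A₁E₁ = 27360000 N, A₂E₂ = 22580000 N, ΣAE = 49940000 N.
σ₂ = P·E₂/ΣAE = -28600·117000/49940000 = -67 MPa.

-67.0 MPa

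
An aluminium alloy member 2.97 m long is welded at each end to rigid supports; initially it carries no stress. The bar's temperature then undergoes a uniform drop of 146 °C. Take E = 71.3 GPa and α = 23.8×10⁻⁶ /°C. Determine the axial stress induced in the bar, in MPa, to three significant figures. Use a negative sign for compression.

248 MPa

Free thermal expansion αLΔT = 23.8e-6 · 2970 · -146 = -10.32 mm.
The walls impose strain ε = −(-10.32)/2970 = 3.4748e-03; σ = Eε = 71300 · 3.4748e-03 = 247.8 MPa.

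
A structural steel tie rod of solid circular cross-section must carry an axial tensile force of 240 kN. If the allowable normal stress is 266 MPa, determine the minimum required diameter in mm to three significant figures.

33.9 mm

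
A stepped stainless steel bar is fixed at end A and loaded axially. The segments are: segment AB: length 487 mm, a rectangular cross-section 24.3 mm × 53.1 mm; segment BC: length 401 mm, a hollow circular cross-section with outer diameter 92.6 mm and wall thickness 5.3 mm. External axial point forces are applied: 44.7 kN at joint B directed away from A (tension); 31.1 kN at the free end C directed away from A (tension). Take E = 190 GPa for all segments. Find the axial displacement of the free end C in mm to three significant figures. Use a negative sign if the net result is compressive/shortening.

0.196 mm

Internal axial forces (sectioning from the free end, tension +): N_BC = 31.1 kN, N_AB = 75.8 kN.
A_AB = 1290 mm².
A_BC = 1454 mm².
δ_AB = 75800·487/(1290·190000) = 0.1506 mm
δ_BC = 31100·401/(1454·190000) = 0.04516 mm
δ = Σδ_i = 0.1957 mm.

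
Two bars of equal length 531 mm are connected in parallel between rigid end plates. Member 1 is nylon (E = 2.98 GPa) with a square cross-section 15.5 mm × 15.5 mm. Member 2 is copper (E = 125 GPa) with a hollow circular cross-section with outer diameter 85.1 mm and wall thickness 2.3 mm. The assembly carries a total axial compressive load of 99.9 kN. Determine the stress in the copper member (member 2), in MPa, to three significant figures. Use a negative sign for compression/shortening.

A_1 = 240.2 mm².
A_2 = 598.3 mm².
Equal strain + equilibrium ⇒ each member carries load in proportion to AE: A₁E₁ = 715900 N, A₂E₂ = 74790000 N, ΣAE = 75500000 N.
σ₂ = P·E₂/ΣAE = -99900·125000/75500000 = -165.4 MPa.

-165 MPa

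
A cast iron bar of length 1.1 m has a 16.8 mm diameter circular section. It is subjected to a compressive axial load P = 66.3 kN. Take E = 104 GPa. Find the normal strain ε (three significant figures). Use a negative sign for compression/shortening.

-0.00288

A = 221.7 mm².
σ = N/A = -299.1 MPa; ε = σ/E = -299.1/104000 = -2.876e-03.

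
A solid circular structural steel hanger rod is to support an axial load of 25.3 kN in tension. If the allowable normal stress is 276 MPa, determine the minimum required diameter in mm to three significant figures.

10.8 mm

Required area A ≥ P/σ_allow = 25300/276 = 91.67 mm².
For a solid circular section, d ≥ √(4A/π) = 10.8 mm.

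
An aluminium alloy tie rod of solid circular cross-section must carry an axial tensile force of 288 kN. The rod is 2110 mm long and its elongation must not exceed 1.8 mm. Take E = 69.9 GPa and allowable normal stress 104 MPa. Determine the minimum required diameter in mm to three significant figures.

Required area A ≥ P/σ_allow = 288000/104 = 2769 mm².
For a solid circular section, d ≥ √(4A/π) = 59.38 mm.
Elongation limit: A ≥ PL/(Eδ_allow) = 288000·2110/(69900·1.8) = 4830 mm² ⇒ d ≥ 78.42 mm.
The elongation limit governs.

78.4 mm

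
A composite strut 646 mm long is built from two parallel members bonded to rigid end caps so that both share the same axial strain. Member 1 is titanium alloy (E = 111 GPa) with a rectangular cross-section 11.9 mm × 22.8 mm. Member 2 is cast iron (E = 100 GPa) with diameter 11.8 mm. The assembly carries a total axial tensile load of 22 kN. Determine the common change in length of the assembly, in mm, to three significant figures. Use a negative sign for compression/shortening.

0.346 mm

A_1 = 271.3 mm².
A_2 = 109.4 mm².
Equal strain + equilibrium ⇒ each member carries load in proportion to AE: A₁E₁ = 30120000 N, A₂E₂ = 10940000 N, ΣAE = 41050000 N.
δ = PL/ΣAE = 22000·646/41050000 = 0.3462 mm.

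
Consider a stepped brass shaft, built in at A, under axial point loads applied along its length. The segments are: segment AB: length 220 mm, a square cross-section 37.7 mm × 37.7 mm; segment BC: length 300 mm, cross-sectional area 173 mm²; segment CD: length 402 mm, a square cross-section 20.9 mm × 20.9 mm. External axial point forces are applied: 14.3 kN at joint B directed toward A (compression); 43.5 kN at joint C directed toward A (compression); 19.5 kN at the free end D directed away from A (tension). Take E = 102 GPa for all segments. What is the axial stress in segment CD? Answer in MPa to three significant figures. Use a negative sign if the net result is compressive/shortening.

44.6 MPa

Internal axial forces (sectioning from the free end, tension +): N_CD = 19.5 kN, N_BC = -24 kN, N_AB = -38.3 kN.
A_CD = 436.8 mm².
σ_CD = N_CD/A_CD = 19500/436.8 = 44.64 MPa.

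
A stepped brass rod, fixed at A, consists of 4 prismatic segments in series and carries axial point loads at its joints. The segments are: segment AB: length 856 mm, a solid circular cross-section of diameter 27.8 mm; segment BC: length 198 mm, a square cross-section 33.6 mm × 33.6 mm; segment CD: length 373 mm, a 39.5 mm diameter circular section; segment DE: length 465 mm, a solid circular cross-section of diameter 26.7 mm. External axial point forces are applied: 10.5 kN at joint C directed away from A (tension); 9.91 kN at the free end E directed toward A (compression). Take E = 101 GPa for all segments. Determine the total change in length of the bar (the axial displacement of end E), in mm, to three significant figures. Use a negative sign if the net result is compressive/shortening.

-0.102 mm

Internal axial forces (sectioning from the free end, tension +): N_DE = -9.91 kN, N_CD = -9.91 kN, N_BC = 0.59 kN, N_AB = 0.59 kN.
A_AB = 607 mm².
A_BC = 1129 mm².
A_CD = 1225 mm².
A_DE = 559.9 mm².
δ_AB = 590·856/(607·101000) = 0.008238 mm
δ_BC = 590·198/(1129·101000) = 0.001025 mm
δ_CD = -9910·373/(1225·101000) = -0.02987 mm
δ_DE = -9910·465/(559.9·101000) = -0.08149 mm
δ = Σδ_i = -0.1021 mm.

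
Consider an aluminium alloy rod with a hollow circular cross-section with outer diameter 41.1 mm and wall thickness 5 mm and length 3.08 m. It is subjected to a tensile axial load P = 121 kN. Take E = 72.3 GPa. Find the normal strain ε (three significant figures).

A = 567.1 mm².
σ = N/A = 213.4 MPa; ε = σ/E = 213.4/72300 = 2.951e-03.

0.00295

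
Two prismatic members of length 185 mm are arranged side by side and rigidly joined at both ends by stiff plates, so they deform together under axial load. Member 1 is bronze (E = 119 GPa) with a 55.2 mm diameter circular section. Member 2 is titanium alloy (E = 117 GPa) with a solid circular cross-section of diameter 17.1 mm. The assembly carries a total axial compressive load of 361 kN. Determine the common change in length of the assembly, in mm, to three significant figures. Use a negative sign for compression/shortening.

A_1 = 2393 mm².
A_2 = 229.7 mm².
Equal strain + equilibrium ⇒ each member carries load in proportion to AE: A₁E₁ = 284800000 N, A₂E₂ = 26870000 N, ΣAE = 311700000 N.
δ = PL/ΣAE = -361000·185/311700000 = -0.2143 mm.

-0.214 mm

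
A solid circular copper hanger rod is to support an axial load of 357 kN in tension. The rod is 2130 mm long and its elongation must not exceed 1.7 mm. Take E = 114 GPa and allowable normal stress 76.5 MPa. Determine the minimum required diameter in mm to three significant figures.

77.1 mm

Required area A ≥ P/σ_allow = 357000/76.5 = 4667 mm².
For a solid circular section, d ≥ √(4A/π) = 77.08 mm.
Elongation limit: A ≥ PL/(Eδ_allow) = 357000·2130/(114000·1.7) = 3924 mm² ⇒ d ≥ 70.68 mm.
The stress limit governs.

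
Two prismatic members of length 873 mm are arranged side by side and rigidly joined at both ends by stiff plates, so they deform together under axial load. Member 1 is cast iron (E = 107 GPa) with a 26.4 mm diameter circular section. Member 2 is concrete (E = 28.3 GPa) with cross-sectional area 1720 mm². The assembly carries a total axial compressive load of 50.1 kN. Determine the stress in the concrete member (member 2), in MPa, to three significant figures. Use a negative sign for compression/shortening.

A_1 = 547.4 mm².
Equal strain + equilibrium ⇒ each member carries load in proportion to AE: A₁E₁ = 58570000 N, A₂E₂ = 48680000 N, ΣAE = 107200000 N.
σ₂ = P·E₂/ΣAE = -50100·28300/107200000 = -13.22 MPa.

-13.2 MPa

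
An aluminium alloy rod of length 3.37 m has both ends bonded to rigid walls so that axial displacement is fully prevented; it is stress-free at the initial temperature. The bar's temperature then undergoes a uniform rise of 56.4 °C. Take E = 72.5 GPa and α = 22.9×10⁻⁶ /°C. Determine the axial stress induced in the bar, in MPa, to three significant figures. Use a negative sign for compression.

Free thermal expansion αLΔT = 22.9e-6 · 3370 · 56.4 = 4.353 mm.
The walls impose strain ε = −(4.353)/3370 = -1.2916e-03; σ = Eε = 72500 · -1.2916e-03 = -93.64 MPa.

-93.6 MPa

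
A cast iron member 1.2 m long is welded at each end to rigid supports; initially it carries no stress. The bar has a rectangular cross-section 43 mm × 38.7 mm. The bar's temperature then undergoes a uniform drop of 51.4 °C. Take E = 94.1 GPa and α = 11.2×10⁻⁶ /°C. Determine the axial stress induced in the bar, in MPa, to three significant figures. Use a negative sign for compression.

54.2 MPa

Free thermal expansion αLΔT = 11.2e-6 · 1200 · -51.4 = -0.6908 mm.
The walls impose strain ε = −(-0.6908)/1200 = 5.7568e-04; σ = Eε = 94100 · 5.7568e-04 = 54.17 MPa.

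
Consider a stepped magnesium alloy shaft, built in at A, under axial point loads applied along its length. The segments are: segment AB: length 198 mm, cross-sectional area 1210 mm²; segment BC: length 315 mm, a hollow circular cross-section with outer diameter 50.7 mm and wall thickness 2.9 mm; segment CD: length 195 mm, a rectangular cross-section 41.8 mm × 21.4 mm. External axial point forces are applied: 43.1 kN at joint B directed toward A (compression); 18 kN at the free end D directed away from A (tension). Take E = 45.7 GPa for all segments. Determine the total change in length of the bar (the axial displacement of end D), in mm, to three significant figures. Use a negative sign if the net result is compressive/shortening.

0.281 mm

Internal axial forces (sectioning from the free end, tension +): N_CD = 18 kN, N_BC = 18 kN, N_AB = -25.1 kN.
A_BC = 435.5 mm².
A_CD = 894.5 mm².
δ_AB = -25100·198/(1210·45700) = -0.08987 mm
δ_BC = 18000·315/(435.5·45700) = 0.2849 mm
δ_CD = 18000·195/(894.5·45700) = 0.08586 mm
δ = Σδ_i = 0.2809 mm.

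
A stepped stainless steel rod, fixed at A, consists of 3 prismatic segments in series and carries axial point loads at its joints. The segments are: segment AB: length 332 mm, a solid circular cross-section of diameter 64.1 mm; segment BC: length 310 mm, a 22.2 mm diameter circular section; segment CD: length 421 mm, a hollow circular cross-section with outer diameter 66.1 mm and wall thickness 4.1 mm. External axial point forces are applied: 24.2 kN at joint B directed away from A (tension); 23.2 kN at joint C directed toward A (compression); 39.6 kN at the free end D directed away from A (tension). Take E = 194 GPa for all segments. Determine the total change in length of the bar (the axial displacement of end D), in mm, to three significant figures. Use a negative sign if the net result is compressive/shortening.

0.197 mm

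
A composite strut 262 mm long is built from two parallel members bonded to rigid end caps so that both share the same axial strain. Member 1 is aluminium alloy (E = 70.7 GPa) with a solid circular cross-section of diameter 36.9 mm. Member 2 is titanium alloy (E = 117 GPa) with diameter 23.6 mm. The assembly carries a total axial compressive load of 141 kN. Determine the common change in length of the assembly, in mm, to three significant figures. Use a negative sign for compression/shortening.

-0.291 mm

A_1 = 1069 mm².
A_2 = 437.4 mm².
Equal strain + equilibrium ⇒ each member carries load in proportion to AE: A₁E₁ = 75610000 N, A₂E₂ = 51180000 N, ΣAE = 126800000 N.
δ = PL/ΣAE = -141000·262/126800000 = -0.2914 mm.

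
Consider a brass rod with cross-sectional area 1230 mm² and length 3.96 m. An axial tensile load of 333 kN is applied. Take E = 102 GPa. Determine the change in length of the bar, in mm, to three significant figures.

10.5 mm

δ_mech = NL/(AE) = 333000·3960/(1230·102000) = 10.51 mm.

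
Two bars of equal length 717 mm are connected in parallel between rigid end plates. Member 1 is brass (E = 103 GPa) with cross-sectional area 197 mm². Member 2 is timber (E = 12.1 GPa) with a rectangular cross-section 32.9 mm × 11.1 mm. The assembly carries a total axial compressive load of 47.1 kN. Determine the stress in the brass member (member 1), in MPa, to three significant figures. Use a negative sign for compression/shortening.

A_2 = 365.2 mm².
Equal strain + equilibrium ⇒ each member carries load in proportion to AE: A₁E₁ = 20290000 N, A₂E₂ = 4419000 N, ΣAE = 24710000 N.
σ₁ = P·E₁/ΣAE = -47100·103000/24710000 = -196.3 MPa.

-196 MPa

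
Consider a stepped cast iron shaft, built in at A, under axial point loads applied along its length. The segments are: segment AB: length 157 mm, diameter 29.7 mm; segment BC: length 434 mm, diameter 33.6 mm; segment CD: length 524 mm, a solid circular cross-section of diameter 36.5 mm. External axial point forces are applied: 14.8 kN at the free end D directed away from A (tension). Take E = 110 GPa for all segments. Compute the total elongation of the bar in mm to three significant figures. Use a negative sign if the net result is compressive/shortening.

0.164 mm

Internal axial forces (sectioning from the free end, tension +): N_CD = 14.8 kN, N_BC = 14.8 kN, N_AB = 14.8 kN.
A_AB = 692.8 mm².
A_BC = 886.7 mm².
A_CD = 1046 mm².
δ_AB = 14800·157/(692.8·110000) = 0.03049 mm
δ_BC = 14800·434/(886.7·110000) = 0.06586 mm
δ_CD = 14800·524/(1046·110000) = 0.06738 mm
δ = Σδ_i = 0.1637 mm.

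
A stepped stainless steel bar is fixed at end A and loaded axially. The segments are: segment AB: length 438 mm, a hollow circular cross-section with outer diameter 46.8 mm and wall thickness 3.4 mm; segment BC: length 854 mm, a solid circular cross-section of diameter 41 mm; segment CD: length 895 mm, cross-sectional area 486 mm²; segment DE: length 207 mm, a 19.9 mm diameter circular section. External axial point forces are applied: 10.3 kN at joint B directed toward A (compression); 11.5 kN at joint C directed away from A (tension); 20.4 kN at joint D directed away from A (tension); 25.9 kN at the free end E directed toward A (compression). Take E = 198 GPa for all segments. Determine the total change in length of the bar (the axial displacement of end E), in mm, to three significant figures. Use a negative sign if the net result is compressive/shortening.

-0.139 mm

Internal axial forces (sectioning from the free end, tension +): N_DE = -25.9 kN, N_CD = -5.5 kN, N_BC = 6 kN, N_AB = -4.3 kN.
A_AB = 463.6 mm².
A_BC = 1320 mm².
A_DE = 311 mm².
δ_AB = -4300·438/(463.6·198000) = -0.02052 mm
δ_BC = 6000·854/(1320·198000) = 0.0196 mm
δ_CD = -5500·895/(486·198000) = -0.05115 mm
δ_DE = -25900·207/(311·198000) = -0.08706 mm
δ = Σδ_i = -0.1391 mm.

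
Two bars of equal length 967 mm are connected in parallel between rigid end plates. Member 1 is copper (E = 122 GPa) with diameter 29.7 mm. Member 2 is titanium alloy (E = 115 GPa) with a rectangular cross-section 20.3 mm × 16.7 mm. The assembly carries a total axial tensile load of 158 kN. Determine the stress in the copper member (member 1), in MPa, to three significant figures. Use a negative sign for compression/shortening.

156 MPa

A_1 = 692.8 mm².
A_2 = 339 mm².
Equal strain + equilibrium ⇒ each member carries load in proportion to AE: A₁E₁ = 84520000 N, A₂E₂ = 38990000 N, ΣAE = 123500000 N.
σ₁ = P·E₁/ΣAE = 158000·122000/123500000 = 156.1 MPa.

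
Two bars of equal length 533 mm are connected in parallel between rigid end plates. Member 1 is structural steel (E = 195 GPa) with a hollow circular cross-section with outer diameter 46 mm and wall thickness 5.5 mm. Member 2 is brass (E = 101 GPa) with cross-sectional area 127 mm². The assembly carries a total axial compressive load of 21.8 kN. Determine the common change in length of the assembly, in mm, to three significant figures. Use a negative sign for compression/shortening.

A_1 = 699.8 mm².
Equal strain + equilibrium ⇒ each member carries load in proportion to AE: A₁E₁ = 136500000 N, A₂E₂ = 12830000 N, ΣAE = 149300000 N.
δ = PL/ΣAE = -21800·533/149300000 = -0.07783 mm.

-0.0778 mm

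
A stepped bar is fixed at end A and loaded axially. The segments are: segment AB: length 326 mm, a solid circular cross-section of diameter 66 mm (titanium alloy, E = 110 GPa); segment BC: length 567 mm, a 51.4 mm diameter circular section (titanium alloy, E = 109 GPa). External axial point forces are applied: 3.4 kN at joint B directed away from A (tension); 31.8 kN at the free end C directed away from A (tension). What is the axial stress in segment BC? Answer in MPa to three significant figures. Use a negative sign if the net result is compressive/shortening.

Internal axial forces (sectioning from the free end, tension +): N_BC = 31.8 kN, N_AB = 35.2 kN.
A_BC = 2075 mm².
σ_BC = N_BC/A_BC = 31800/2075 = 15.33 MPa.

15.3 MPa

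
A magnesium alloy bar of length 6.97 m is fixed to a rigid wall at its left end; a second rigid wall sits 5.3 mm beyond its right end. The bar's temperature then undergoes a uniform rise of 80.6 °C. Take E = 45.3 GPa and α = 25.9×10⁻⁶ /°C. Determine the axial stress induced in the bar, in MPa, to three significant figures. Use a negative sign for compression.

Free thermal expansion αLΔT = 25.9e-6 · 6970 · 80.6 = 14.55 mm.
The walls engage after the gap closes; constrained expansion = 14.55 − 5.3 = 9.25 mm.
The walls impose strain ε = −(9.25)/6970 = -1.3271e-03; σ = Eε = 45300 · -1.3271e-03 = -60.12 MPa.

-60.1 MPa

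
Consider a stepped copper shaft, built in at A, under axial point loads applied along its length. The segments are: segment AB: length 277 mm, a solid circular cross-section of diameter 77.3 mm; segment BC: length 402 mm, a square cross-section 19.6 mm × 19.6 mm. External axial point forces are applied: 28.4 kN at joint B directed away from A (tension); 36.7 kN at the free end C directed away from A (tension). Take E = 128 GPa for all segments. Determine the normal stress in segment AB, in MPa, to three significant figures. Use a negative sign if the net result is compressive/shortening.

13.9 MPa

Internal axial forces (sectioning from the free end, tension +): N_BC = 36.7 kN, N_AB = 65.1 kN.
A_AB = 4693 mm².
σ_AB = N_AB/A_AB = 65100/4693 = 13.87 MPa.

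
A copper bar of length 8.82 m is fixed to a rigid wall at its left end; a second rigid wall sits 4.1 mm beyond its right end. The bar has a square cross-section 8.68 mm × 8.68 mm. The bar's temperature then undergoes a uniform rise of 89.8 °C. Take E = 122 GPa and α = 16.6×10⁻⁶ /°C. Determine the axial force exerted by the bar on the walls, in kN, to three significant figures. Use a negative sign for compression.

-9.43 kN

Free thermal expansion αLΔT = 16.6e-6 · 8820 · 89.8 = 13.15 mm.
The walls engage after the gap closes; constrained expansion = 13.15 − 4.1 = 9.048 mm.
The walls impose strain ε = −(9.048)/8820 = -1.0258e-03; σ = Eε = 122000 · -1.0258e-03 = -125.2 MPa.
Wall reaction R = σ·A = -125.2·75.34 = -9429 N = -9.429 kN.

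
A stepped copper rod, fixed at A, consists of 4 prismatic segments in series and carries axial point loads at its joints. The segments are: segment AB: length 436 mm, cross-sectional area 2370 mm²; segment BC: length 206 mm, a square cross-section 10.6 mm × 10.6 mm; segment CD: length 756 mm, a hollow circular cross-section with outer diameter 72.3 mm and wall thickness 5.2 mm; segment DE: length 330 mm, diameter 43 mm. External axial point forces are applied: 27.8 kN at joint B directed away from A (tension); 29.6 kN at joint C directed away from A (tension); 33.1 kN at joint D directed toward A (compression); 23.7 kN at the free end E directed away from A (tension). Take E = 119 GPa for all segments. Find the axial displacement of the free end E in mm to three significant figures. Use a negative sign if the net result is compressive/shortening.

Internal axial forces (sectioning from the free end, tension +): N_DE = 23.7 kN, N_CD = -9.4 kN, N_BC = 20.2 kN, N_AB = 48 kN.
A_BC = 112.4 mm².
A_CD = 1096 mm².
A_DE = 1452 mm².
δ_AB = 48000·436/(2370·119000) = 0.0742 mm
δ_BC = 20200·206/(112.4·119000) = 0.3112 mm
δ_CD = -9400·756/(1096·119000) = -0.05448 mm
δ_DE = 23700·330/(1452·119000) = 0.04526 mm
δ = Σδ_i = 0.3762 mm.

0.376 mm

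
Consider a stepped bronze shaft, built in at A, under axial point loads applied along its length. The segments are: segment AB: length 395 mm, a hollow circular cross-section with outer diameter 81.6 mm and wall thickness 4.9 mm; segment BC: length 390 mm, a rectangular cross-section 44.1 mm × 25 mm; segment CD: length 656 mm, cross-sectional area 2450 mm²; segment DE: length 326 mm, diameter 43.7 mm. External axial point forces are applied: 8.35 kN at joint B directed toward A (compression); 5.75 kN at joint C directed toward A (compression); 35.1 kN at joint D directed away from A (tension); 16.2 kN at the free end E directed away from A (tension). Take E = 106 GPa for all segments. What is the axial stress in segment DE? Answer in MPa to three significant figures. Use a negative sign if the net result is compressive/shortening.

10.8 MPa

Internal axial forces (sectioning from the free end, tension +): N_DE = 16.2 kN, N_CD = 51.3 kN, N_BC = 45.55 kN, N_AB = 37.2 kN.
A_DE = 1500 mm².
σ_DE = N_DE/A_DE = 16200/1500 = 10.8 MPa.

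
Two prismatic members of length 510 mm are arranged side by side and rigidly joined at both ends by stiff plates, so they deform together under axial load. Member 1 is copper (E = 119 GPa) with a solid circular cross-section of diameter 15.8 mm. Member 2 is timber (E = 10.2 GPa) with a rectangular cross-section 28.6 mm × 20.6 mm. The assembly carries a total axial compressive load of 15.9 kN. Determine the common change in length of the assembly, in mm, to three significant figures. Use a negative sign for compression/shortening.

-0.276 mm

A_1 = 196.1 mm².
A_2 = 589.2 mm².
Equal strain + equilibrium ⇒ each member carries load in proportion to AE: A₁E₁ = 23330000 N, A₂E₂ = 6009000 N, ΣAE = 29340000 N.
δ = PL/ΣAE = -15900·510/29340000 = -0.2764 mm.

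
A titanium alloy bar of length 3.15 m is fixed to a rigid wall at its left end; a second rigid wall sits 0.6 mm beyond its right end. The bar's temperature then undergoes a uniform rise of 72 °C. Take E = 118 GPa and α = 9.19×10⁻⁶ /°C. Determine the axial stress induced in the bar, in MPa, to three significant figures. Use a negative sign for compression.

-55.6 MPa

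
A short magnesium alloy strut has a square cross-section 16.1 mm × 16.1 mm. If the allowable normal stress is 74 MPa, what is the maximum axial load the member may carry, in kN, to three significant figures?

A = 259.2 mm².
P_max = σ_allow · A = 74 · 259.2 = 19180 N = 19.18 kN.

19.2 kN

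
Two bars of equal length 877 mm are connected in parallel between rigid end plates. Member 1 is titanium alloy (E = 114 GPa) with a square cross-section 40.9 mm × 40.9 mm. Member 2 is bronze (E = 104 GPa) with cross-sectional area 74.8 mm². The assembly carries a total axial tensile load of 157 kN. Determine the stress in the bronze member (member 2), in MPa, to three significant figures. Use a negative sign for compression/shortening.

A_1 = 1673 mm².
Equal strain + equilibrium ⇒ each member carries load in proportion to AE: A₁E₁ = 190700000 N, A₂E₂ = 7779000 N, ΣAE = 198500000 N.
σ₂ = P·E₂/ΣAE = 157000·104000/198500000 = 82.27 MPa.

82.3 MPa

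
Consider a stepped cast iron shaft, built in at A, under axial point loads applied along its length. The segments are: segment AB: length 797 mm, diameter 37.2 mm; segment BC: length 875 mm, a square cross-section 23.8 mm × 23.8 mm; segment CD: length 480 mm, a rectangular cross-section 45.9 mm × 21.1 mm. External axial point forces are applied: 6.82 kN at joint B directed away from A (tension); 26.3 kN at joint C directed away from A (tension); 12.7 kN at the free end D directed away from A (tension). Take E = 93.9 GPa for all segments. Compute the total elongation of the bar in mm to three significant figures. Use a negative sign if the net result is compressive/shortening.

1.07 mm

Internal axial forces (sectioning from the free end, tension +): N_CD = 12.7 kN, N_BC = 39 kN, N_AB = 45.82 kN.
A_AB = 1087 mm².
A_BC = 566.4 mm².
A_CD = 968.5 mm².
δ_AB = 45820·797/(1087·93900) = 0.3578 mm
δ_BC = 39000·875/(566.4·93900) = 0.6416 mm
δ_CD = 12700·480/(968.5·93900) = 0.06703 mm
δ = Σδ_i = 1.066 mm.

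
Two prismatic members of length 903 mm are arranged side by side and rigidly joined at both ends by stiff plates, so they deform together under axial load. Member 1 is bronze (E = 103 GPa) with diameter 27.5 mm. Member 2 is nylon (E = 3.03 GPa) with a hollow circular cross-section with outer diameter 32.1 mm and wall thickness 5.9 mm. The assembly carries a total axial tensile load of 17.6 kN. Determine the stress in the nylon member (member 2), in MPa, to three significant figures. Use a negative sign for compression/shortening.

0.851 MPa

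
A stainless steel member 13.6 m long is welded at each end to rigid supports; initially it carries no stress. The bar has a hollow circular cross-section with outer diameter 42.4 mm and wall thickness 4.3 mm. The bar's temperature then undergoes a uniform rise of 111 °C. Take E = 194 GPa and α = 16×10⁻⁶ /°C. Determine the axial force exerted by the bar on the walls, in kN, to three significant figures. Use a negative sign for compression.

-177 kN

Free thermal expansion αLΔT = 16e-6 · 13600 · 111 = 24.15 mm.
The walls impose strain ε = −(24.15)/13600 = -1.7760e-03; σ = Eε = 194000 · -1.7760e-03 = -344.5 MPa.
Wall reaction R = σ·A = -344.5·514.7 = -177300 N = -177.3 kN.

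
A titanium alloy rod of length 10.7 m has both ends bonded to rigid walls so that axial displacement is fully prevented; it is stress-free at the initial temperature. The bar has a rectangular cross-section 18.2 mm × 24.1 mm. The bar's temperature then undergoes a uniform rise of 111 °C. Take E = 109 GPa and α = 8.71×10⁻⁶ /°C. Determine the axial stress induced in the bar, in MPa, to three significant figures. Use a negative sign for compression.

-105 MPa

Free thermal expansion αLΔT = 8.71e-6 · 10700 · 111 = 10.34 mm.
The walls impose strain ε = −(10.34)/10700 = -9.6681e-04; σ = Eε = 109000 · -9.6681e-04 = -105.4 MPa.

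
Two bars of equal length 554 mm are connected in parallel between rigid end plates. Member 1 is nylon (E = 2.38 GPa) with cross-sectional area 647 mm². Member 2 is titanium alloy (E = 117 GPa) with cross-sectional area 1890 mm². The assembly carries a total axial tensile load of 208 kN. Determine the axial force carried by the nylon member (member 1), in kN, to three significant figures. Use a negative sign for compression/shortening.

Equal strain + equilibrium ⇒ each member carries load in proportion to AE: A₁E₁ = 1540000 N, A₂E₂ = 221100000 N, ΣAE = 222700000 N.
F₁ = P·A₁E₁/ΣAE = 208000·1540000/222700000 = 1438 N.

1.44 kN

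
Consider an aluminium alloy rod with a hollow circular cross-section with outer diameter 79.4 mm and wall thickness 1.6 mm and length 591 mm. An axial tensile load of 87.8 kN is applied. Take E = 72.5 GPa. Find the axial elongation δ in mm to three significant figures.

1.83 mm

A = 391.1 mm².
δ_mech = NL/(AE) = 87800·591/(391.1·72500) = 1.83 mm.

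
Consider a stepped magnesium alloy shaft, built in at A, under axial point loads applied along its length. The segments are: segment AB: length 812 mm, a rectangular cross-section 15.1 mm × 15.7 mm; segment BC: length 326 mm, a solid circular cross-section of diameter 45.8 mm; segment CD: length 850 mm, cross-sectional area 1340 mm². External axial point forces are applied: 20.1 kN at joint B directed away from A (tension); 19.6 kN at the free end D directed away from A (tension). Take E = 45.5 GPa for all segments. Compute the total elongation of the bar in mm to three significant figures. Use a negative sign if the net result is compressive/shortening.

Internal axial forces (sectioning from the free end, tension +): N_CD = 19.6 kN, N_BC = 19.6 kN, N_AB = 39.7 kN.
A_AB = 237.1 mm².
A_BC = 1647 mm².
δ_AB = 39700·812/(237.1·45500) = 2.989 mm
δ_BC = 19600·326/(1647·45500) = 0.08524 mm
δ_CD = 19600·850/(1340·45500) = 0.2732 mm
δ = Σδ_i = 3.347 mm.

3.35 mm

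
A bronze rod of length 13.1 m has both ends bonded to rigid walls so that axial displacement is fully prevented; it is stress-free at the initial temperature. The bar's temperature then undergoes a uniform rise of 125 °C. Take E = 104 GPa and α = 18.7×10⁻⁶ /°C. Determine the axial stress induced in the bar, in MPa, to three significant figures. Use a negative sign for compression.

-243 MPa

Free thermal expansion αLΔT = 18.7e-6 · 13100 · 125 = 30.62 mm.
The walls impose strain ε = −(30.62)/13100 = -2.3375e-03; σ = Eε = 104000 · -2.3375e-03 = -243.1 MPa.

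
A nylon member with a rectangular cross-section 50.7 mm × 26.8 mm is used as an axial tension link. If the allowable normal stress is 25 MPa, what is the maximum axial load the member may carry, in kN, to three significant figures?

A = 1359 mm².
P_max = σ_allow · A = 25 · 1359 = 33970 N = 33.97 kN.

34.0 kN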